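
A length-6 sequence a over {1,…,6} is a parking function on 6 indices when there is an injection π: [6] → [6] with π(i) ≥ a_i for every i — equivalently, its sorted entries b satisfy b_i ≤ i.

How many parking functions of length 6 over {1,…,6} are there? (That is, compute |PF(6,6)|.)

Count = (7−6)·7^(6−1) = 1·16807 = 16807 (Konheim–Weiss)
Check (1,3,2,3,2,5) → sorted (1,2,2,3,3,5): b_i ≤ i ∀i, a PF.

16807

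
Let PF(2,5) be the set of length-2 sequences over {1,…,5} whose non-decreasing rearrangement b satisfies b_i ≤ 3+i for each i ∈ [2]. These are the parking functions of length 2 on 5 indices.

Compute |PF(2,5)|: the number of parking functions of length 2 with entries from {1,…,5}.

#PF = (5−2+1)·(5+1)^(2−1) = 4·6 = 24 (Pollak)
Example (1,1) → sorted (1,1): b_i ≤ 3+i ∀i, a PF.

24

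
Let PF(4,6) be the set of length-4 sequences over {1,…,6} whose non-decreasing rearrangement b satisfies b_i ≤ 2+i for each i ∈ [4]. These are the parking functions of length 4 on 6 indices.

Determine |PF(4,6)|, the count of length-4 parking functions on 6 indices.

1029

|PF| = (7−4)·7^(4−1) = 3·343 = 1029 [KW]
E.g. (2,3,1,6) → sorted (1,2,3,6): b_i ≤ 2+i ∀i, a PF.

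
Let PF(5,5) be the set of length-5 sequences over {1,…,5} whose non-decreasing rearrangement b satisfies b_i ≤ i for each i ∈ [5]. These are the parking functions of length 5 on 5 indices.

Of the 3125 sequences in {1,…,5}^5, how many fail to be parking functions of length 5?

#PF = (5−5+1)·(5+1)^(5−1) = 1 · 1296 = 1296 (Konheim–Weiss)
Example (2,4,5,5,5) → sorted (2,4,5,5,5): b_1=2>1, not a PF.
Total 3125; non-PF = 3125−1296 = 1829

1829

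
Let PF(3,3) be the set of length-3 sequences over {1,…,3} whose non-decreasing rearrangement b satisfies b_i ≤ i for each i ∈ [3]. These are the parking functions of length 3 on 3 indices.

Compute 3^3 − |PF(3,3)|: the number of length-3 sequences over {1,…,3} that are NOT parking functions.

|PF(3,3)| = 1·4^2 = 1 · 16 = 16
E.g. (3,3,3) → sorted (3,3,3): b_1=3>1, not a PF.
Total 27; non-PF = 27−16 = 11

11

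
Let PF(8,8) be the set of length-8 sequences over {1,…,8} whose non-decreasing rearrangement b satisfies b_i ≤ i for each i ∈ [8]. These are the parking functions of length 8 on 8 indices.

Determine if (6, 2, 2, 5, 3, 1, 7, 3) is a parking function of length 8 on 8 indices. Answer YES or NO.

YES

Rearranged: b = (1, 2, 2, 3, 3, 5, 6, 7).
  b_1=1 ≤ 1
  b_2=2 ≤ 2
  b_3=2 ≤ 3
  b_4=3 ≤ 4
  b_5=3 ≤ 5
  b_6=5 ≤ 6
  b_7=6 ≤ 7
  b_8=7 ≤ 8
All bounds hold ⇒ YES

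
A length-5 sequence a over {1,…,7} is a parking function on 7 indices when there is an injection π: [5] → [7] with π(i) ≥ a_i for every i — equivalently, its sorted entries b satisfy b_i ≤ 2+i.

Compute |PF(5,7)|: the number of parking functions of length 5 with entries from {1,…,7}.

12288

|PF| = 3·8^4 = 3·4096 = 12288 [KW]
E.g. (1,6,5,7,1) → sorted (1,1,5,6,7): b_i ≤ 2+i ∀i, a PF.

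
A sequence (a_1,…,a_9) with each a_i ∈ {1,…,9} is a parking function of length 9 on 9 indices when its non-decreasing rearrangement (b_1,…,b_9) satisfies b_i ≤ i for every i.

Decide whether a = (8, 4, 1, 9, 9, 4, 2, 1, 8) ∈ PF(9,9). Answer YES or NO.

NO

Rearranged: b = (1, 1, 2, 4, 4, 8, 8, 9, 9).
  b_1=1 ≤ 1
  b_2=1 ≤ 2
  b_3=2 ≤ 3
  b_4=4 ≤ 4
  b_5=4 ≤ 5
  b_6=8 > 6
  fails at i=6 ⇒ NO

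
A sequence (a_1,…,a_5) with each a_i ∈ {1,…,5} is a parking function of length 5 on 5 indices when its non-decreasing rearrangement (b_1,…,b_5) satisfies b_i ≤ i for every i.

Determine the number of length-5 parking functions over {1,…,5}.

1296

|PF(5,5)| = (5+1−5)·(5+1)^{5−1} = 1 · 1296 = 1296 (Pollak)
Check (1,1,3,2,4) → sorted (1,1,2,3,4): b_i ≤ i ∀i, a PF.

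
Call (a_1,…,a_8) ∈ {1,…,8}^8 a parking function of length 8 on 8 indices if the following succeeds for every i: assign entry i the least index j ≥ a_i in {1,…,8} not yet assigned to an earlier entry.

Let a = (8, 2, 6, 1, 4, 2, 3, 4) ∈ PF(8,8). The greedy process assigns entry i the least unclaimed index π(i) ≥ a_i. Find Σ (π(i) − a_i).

6

Σπ = 36 ({1..8} each once); Σa = 8+2+6+1+4+2+3+4 = 30; disp = 36−30 = 6.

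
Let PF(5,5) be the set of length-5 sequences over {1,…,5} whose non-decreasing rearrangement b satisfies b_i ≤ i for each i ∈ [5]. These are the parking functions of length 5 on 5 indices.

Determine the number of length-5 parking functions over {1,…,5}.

1296

|PF| = (5−5+1)·(5+1)^(5−1) = 1×1296 = 1296
Check (2,1,2,2,4) → sorted (1,2,2,2,4): b_i ≤ i ∀i, a PF.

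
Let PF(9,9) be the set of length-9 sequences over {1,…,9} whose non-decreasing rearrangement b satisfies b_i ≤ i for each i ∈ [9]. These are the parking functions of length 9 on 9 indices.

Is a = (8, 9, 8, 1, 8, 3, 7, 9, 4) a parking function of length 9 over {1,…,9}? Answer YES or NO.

Order a: b = (1, 3, 4, 7, 8, 8, 8, 9, 9).
  b_1=1 ≤ 1
  b_2=3 > 2
  fails at i=2 ⇒ NO

NO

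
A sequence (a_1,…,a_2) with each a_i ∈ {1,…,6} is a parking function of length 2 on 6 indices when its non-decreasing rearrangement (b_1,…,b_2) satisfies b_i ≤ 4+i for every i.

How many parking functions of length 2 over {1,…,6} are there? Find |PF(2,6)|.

#PF = (6+1−2)·(6+1)^{2−1} = 5×7 = 35 (Pollak)
One tuple (2,6) → sorted (2,6): b_i ≤ 4+i ∀i, a PF.

35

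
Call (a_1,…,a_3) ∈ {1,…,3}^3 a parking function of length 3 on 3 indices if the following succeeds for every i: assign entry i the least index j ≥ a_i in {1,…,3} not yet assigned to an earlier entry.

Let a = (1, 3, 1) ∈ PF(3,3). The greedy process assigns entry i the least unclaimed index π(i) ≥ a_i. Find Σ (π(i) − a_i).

Σπ(i) = 1+…+3 = 6; Σa = 1+3+1 = 5; disp = 6−5 = 1.

1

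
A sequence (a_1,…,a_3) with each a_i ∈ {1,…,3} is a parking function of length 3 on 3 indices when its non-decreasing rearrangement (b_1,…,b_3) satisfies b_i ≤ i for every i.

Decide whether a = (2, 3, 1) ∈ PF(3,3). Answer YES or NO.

YES

Rearranged: b = (1, 2, 3).
  b_1=1 ≤ 1
  b_2=2 ≤ 2
  b_3=3 ≤ 3
All bounds hold ⇒ YES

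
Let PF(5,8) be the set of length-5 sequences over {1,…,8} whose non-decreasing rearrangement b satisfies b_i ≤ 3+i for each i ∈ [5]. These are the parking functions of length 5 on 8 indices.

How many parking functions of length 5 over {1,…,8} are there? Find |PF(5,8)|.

26244

Count = (9−5)·9^(5−1) = 4 · 6561 = 26244
Check (5,1,6,4,3) → sorted (1,3,4,5,6): b_i ≤ 3+i ∀i, a PF.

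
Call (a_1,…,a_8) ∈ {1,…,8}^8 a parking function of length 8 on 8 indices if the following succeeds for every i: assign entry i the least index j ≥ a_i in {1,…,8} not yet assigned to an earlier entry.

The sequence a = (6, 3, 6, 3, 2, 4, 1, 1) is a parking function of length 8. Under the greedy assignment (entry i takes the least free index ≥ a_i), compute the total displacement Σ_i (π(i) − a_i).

10

Σπ = 36 ({1..8} each once); Σa = 6+3+6+3+2+4+1+1 = 26; disp = 36−26 = 10.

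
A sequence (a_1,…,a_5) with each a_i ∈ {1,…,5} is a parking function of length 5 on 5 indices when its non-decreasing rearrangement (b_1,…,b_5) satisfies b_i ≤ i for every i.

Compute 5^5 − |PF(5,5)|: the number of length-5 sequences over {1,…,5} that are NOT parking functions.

1829

#PF = 1·6^4 = 1 · 1296 = 1296 (Pollak)
Example (5,2,4,2,5) → sorted (2,2,4,5,5): b_1=2>1, not a PF.
5^5 − 1296 = 3125 − 1296 = 1829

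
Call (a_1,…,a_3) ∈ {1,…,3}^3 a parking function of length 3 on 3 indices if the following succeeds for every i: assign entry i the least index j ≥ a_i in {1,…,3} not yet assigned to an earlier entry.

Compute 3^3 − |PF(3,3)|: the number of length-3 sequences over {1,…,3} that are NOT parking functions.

11

|PF(3,3)| = (3−3+1)·(3+1)^(3−1) = 1·16 = 16
One tuple (3,3,3) → sorted (3,3,3): b_1=3>1, not a PF.
So 27 − 16 = 11 fail.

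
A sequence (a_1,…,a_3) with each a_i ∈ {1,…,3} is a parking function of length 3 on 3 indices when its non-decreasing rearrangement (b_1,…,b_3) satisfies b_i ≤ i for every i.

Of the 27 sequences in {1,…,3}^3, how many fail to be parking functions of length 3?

11

Count = (4−3)·4^(3−1) = 1 · 16 = 16
One tuple (3,3,2) → sorted (2,3,3): b_1=2>1, not a PF.
3^3 − 16 = 27 − 16 = 11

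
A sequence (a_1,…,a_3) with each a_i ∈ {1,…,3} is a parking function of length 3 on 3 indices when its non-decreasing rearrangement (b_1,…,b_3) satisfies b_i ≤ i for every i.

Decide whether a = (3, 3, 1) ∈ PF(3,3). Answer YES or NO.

NO

Order a: b = (1, 3, 3).
  b_1=1 ≤ 1
  b_2=3 > 2
  fails at i=2 ⇒ NO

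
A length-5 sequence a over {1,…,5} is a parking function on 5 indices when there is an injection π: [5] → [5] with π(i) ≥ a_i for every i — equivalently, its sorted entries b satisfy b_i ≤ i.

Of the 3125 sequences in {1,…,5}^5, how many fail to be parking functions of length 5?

1829

Count = (5+1−5)·(5+1)^{5−1} = 1 · 1296 = 1296 (Konheim–Weiss)
E.g. (3,5,3,4,4) → sorted (3,3,4,4,5): b_1=3>1, not a PF.
Total 3125; non-PF = 3125−1296 = 1829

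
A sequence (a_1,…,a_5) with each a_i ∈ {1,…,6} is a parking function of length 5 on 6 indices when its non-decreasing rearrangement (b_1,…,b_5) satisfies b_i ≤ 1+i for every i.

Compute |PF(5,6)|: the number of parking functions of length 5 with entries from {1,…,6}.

|PF| = (7−5)·7^(5−1) = 2 · 2401 = 4802
Example (2,2,6,1,1) → sorted (1,1,2,2,6): b_i ≤ 1+i ∀i, a PF.

4802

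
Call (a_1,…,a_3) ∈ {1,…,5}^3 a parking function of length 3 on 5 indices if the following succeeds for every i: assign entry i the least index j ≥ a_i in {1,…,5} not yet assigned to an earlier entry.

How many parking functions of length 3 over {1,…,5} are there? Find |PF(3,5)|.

108

|PF(3,5)| = (5−3+1)·(5+1)^(3−1) = 3·36 = 108 (Pollak)
E.g. (3,3,5) → sorted (3,3,5): b_i ≤ 2+i ∀i, a PF.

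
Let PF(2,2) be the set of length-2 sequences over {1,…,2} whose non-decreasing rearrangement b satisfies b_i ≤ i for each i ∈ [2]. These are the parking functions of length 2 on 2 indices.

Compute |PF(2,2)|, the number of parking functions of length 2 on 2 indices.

3

|PF(2,2)| = (2+1−2)·(2+1)^{2−1} = 1·3 = 3 (Pollak)
Check (1,1) → sorted (1,1): b_i ≤ i ∀i, a PF.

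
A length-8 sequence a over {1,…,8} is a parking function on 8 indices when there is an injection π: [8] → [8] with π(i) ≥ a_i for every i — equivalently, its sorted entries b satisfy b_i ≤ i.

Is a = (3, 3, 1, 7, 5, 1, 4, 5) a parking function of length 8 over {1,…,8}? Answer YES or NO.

YES

Order a: b = (1, 1, 3, 3, 4, 5, 5, 7).
  b_1=1 ≤ 1
  b_2=1 ≤ 2
  b_3=3 ≤ 3
  b_4=3 ≤ 4
  b_5=4 ≤ 5
  b_6=5 ≤ 6
  b_7=5 ≤ 7
  b_8=7 ≤ 8
All bounds hold ⇒ YES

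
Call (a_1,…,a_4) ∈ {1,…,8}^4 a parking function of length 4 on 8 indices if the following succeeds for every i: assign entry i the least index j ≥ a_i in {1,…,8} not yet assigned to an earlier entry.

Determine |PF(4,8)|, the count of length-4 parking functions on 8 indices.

3645

#PF = 5·9^3 = 5×729 = 3645 [KW]
One tuple (4,1,5,7) → sorted (1,4,5,7): b_i ≤ 4+i ∀i, a PF.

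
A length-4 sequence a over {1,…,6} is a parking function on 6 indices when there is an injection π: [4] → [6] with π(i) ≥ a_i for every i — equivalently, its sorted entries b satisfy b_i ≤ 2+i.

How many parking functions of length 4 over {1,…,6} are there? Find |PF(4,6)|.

Count = 3·7^3 = 3 · 343 = 1029
E.g. (1,6,1,4) → sorted (1,1,4,6): b_i ≤ 2+i ∀i, a PF.

1029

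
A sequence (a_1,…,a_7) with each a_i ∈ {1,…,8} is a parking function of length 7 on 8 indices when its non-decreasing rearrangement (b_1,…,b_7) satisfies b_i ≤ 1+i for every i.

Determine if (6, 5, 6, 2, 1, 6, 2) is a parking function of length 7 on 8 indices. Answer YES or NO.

Order a: b = (1, 2, 2, 5, 6, 6, 6).
  b_1=1 ≤ 2
  b_2=2 ≤ 3
  b_3=2 ≤ 4
  b_4=5 ≤ 5
  b_5=6 ≤ 6
  b_6=6 ≤ 7
  b_7=6 ≤ 8
All bounds hold ⇒ YES

YES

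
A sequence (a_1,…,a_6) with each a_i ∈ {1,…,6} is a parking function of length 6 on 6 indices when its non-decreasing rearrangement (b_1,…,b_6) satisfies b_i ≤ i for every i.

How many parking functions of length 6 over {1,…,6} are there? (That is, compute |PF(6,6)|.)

16807

|PF(6,6)| = (6−6+1)·(6+1)^(6−1) = 1×16807 = 16807 (Konheim–Weiss)
Example (1,2,4,1,6,3) → sorted (1,1,2,3,4,6): b_i ≤ i ∀i, a PF.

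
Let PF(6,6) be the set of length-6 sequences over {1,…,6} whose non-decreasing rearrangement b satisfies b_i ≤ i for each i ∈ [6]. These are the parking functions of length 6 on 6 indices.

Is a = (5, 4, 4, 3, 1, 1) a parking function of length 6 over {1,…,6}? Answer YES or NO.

Rearranged: b = (1, 1, 3, 4, 4, 5).
  b_1=1 ≤ 1
  b_2=1 ≤ 2
  b_3=3 ≤ 3
  b_4=4 ≤ 4
  b_5=4 ≤ 5
  b_6=5 ≤ 6
All bounds hold ⇒ YES

YES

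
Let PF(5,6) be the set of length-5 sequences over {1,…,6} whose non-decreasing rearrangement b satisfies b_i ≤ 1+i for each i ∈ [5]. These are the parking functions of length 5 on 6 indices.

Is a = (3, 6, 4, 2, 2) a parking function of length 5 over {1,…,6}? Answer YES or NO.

YES

Rearranged: b = (2, 2, 3, 4, 6).
  b_1=2 ≤ 2
  b_2=2 ≤ 3
  b_3=3 ≤ 4
  b_4=4 ≤ 5
  b_5=6 ≤ 6
All bounds hold ⇒ YES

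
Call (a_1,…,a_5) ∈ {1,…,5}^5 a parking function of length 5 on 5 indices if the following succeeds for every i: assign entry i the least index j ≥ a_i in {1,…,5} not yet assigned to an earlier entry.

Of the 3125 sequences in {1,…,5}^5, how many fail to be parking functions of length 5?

1829

#PF = 1·6^4 = 1 · 1296 = 1296
Example (3,5,5,5,5) → sorted (3,5,5,5,5): b_1=3>1, not a PF.
5^5 − 1296 = 3125 − 1296 = 1829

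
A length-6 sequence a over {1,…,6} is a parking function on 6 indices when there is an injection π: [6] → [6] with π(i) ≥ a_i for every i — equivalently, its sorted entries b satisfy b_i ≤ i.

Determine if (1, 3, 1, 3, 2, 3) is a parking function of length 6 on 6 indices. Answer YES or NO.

YES

Order a: b = (1, 1, 2, 3, 3, 3).
  b_1=1 ≤ 1
  b_2=1 ≤ 2
  b_3=2 ≤ 3
  b_4=3 ≤ 4
  b_5=3 ≤ 5
  b_6=3 ≤ 6
All bounds hold ⇒ YES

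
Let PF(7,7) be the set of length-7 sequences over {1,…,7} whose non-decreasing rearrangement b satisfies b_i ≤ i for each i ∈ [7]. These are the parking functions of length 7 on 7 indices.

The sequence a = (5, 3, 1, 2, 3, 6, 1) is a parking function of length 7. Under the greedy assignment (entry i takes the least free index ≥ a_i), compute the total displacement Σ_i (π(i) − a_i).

Σπ = 7·8/2 = 28 (π permutes [7]); Σa = 5+3+1+2+3+6+1 = 21; disp = 28−21 = 7.

7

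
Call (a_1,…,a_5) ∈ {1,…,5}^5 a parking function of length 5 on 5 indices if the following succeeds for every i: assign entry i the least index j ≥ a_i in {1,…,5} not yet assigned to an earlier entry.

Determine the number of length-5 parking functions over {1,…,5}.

1296

#PF = 1·6^4 = 1 · 1296 = 1296 (Konheim–Weiss)
Example (5,1,1,4,2) → sorted (1,1,2,4,5): b_i ≤ i ∀i, a PF.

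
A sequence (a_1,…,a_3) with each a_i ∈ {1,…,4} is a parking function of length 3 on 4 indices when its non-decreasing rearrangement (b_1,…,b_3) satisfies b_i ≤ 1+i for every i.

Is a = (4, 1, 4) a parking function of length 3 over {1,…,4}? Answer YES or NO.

NO

Sorted: b = (1, 4, 4).
  b_1=1 ≤ 2
  b_2=4 > 3
  fails at i=2 ⇒ NO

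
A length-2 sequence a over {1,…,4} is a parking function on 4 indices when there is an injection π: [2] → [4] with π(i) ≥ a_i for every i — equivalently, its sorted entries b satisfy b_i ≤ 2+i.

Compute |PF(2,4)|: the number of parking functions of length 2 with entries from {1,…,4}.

15

#PF = (4−2+1)·(4+1)^(2−1) = 3 · 5 = 15
One tuple (3,3) → sorted (3,3): b_i ≤ 2+i ∀i, a PF.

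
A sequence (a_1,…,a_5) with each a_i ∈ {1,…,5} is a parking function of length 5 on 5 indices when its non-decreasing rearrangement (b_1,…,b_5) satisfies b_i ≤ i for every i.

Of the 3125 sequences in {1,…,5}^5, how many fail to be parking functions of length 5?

1829

#PF = (6−5)·6^(5−1) = 1×1296 = 1296 (Konheim–Weiss)
One tuple (5,5,2,5,1) → sorted (1,2,5,5,5): b_3=5>3, not a PF.
So 3125 − 1296 = 1829 fail.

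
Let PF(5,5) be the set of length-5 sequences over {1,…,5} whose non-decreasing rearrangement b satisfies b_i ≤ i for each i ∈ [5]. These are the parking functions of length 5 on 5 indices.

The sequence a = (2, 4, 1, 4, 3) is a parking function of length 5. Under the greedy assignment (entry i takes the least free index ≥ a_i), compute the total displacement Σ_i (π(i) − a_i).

1

Σπ(i) = 1+…+5 = 15; Σa = 2+4+1+4+3 = 14; disp = 15−14 = 1.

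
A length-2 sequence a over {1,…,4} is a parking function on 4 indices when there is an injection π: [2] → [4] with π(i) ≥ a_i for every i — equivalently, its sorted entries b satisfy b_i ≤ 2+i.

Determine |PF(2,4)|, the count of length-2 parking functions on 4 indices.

15

#PF = (4+1−2)·(4+1)^{2−1} = 3·5 = 15 (Konheim–Weiss)
Example (3,4) → sorted (3,4): b_i ≤ 2+i ∀i, a PF.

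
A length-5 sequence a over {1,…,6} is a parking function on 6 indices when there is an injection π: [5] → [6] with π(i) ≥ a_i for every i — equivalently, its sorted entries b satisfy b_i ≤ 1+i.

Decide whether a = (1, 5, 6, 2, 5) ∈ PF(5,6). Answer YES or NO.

Order a: b = (1, 2, 5, 5, 6).
  b_1=1 ≤ 2
  b_2=2 ≤ 3
  b_3=5 > 4
  fails at i=3 ⇒ NO

NO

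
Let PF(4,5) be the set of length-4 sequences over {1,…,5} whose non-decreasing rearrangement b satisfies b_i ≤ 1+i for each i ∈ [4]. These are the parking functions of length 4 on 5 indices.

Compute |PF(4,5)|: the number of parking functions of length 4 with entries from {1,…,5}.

432

|PF| = (6−4)·6^(4−1) = 2·216 = 432 (Konheim–Weiss)
One tuple (5,2,1,4) → sorted (1,2,4,5): b_i ≤ 1+i ∀i, a PF.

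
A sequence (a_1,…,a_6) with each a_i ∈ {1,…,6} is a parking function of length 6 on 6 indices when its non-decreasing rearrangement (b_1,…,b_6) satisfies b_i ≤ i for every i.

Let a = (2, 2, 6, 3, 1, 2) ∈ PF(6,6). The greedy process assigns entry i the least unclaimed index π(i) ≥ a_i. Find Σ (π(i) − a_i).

5

Σπ = 21 ({1..6} each once); Σa = 2+2+6+3+1+2 = 16; disp = 21−16 = 5.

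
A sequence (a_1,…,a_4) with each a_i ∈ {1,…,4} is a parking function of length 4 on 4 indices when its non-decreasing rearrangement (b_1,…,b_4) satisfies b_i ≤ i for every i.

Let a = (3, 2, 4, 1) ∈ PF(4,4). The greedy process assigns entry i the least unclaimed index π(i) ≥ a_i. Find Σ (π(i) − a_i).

Σπ(i) = 1+…+4 = 10; Σa = 3+2+4+1 = 10; disp = 10−10 = 0.

0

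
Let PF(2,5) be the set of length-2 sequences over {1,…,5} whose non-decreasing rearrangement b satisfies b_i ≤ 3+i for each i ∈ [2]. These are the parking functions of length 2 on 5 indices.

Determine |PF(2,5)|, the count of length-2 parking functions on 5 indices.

24

|PF(2,5)| = (6−2)·6^(2−1) = 4·6 = 24 (Pollak)
E.g. (2,3) → sorted (2,3): b_i ≤ 3+i ∀i, a PF.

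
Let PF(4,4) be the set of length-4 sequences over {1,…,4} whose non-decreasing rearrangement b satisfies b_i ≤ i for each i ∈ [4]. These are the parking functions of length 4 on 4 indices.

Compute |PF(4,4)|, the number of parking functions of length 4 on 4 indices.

#PF = (4−4+1)·(4+1)^(4−1) = 1 · 125 = 125 [KW]
Check (4,1,2,1) → sorted (1,1,2,4): b_i ≤ i ∀i, a PF.

125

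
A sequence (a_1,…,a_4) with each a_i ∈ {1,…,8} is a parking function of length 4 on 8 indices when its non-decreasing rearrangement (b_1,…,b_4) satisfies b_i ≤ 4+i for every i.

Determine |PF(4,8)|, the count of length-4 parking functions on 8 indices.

3645

|PF| = (8−4+1)·(8+1)^(4−1) = 5·729 = 3645 [KW]
Example (4,5,7,3) → sorted (3,4,5,7): b_i ≤ 4+i ∀i, a PF.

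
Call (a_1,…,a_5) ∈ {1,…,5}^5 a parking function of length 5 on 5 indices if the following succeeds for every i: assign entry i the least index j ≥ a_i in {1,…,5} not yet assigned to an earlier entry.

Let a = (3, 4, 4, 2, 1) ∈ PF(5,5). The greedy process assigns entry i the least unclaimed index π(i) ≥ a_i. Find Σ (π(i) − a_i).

Σπ(i) = 1+…+5 = 15; Σa = 3+4+4+2+1 = 14; disp = 15−14 = 1.

1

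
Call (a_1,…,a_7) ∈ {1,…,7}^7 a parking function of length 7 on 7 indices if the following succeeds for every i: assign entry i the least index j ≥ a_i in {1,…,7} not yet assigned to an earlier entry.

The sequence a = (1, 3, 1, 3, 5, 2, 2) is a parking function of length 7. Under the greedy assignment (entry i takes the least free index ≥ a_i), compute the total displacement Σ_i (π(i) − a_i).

Σπ(i) = 1+…+7 = 28; Σa = 1+3+1+3+5+2+2 = 17; disp = 28−17 = 11.

11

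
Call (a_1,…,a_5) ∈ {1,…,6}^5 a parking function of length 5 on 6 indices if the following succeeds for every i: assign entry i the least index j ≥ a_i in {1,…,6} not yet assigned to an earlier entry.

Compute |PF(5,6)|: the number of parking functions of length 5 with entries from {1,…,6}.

4802

Count = 2·7^4 = 2·2401 = 4802 (Konheim–Weiss)
E.g. (5,3,6,1,2) → sorted (1,2,3,5,6): b_i ≤ 1+i ∀i, a PF.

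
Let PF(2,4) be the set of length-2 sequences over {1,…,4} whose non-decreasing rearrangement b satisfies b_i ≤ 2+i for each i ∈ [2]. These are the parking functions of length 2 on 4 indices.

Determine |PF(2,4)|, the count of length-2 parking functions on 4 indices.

15

Count = (5−2)·5^(2−1) = 3 · 5 = 15
One tuple (4,3) → sorted (3,4): b_i ≤ 2+i ∀i, a PF.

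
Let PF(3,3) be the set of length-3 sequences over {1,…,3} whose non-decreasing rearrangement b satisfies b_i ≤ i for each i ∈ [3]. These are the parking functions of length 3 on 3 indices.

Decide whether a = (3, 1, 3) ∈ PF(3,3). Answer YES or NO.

NO

Rearranged: b = (1, 3, 3).
  b_1=1 ≤ 1
  b_2=3 > 2
  fails at i=2 ⇒ NO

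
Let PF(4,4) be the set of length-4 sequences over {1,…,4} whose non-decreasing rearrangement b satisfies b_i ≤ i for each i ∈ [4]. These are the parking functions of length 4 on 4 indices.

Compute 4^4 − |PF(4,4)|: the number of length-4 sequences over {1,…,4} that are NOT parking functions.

131

Count = (5−4)·5^(4−1) = 1×125 = 125
Check (3,1,3,3) → sorted (1,3,3,3): b_2=3>2, not a PF.
4^4 − 125 = 256 − 125 = 131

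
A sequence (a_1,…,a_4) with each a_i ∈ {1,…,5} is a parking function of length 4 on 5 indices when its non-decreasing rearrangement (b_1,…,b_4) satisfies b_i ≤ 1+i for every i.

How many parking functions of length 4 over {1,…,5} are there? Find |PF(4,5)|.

432

Count = (5−4+1)·(5+1)^(4−1) = 2 · 216 = 432 [KW]
Check (2,4,4,1) → sorted (1,2,4,4): b_i ≤ 1+i ∀i, a PF.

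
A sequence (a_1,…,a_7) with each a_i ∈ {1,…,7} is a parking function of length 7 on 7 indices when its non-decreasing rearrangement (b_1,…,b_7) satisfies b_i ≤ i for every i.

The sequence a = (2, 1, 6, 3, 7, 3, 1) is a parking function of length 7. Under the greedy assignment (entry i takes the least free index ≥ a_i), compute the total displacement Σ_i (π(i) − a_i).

5

Σπ(i) = 1+…+7 = 28; Σa = 2+1+6+3+7+3+1 = 23; disp = 28−23 = 5.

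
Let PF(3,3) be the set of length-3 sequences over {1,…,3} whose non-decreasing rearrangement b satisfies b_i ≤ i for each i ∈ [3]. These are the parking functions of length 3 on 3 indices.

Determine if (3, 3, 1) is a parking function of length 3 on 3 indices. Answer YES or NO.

Order a: b = (1, 3, 3).
  b_1=1 ≤ 1
  b_2=3 > 2
  fails at i=2 ⇒ NO

NO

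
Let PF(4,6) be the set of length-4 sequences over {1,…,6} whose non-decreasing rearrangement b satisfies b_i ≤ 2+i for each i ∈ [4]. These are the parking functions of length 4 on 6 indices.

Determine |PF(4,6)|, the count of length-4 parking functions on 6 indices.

1029

#PF = 3·7^3 = 3×343 = 1029 (Pollak)
Check (1,5,2,2) → sorted (1,2,2,5): b_i ≤ 2+i ∀i, a PF.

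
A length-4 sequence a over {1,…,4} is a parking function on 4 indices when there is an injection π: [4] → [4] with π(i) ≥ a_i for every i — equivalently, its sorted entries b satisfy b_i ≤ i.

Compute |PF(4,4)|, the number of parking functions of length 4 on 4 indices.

#PF = (4+1−4)·(4+1)^{4−1} = 1·125 = 125 (Konheim–Weiss)
Check (2,2,1,1) → sorted (1,1,2,2): b_i ≤ i ∀i, a PF.

125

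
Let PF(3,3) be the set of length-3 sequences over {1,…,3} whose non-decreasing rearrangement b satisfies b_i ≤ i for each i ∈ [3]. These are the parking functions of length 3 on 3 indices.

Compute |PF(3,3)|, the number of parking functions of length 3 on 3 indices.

16

|PF(3,3)| = (3−3+1)·(3+1)^(3−1) = 1×16 = 16 [KW]
One tuple (2,1,3) → sorted (1,2,3): b_i ≤ i ∀i, a PF.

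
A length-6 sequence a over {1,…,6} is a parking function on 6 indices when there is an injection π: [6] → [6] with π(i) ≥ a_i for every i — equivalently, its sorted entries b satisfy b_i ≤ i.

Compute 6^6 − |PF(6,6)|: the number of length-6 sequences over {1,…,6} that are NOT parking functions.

#PF = (6+1−6)·(6+1)^{6−1} = 1 · 16807 = 16807
E.g. (3,3,3,5,5,5) → sorted (3,3,3,5,5,5): b_1=3>1, not a PF.
6^6 − 16807 = 46656 − 16807 = 29849

29849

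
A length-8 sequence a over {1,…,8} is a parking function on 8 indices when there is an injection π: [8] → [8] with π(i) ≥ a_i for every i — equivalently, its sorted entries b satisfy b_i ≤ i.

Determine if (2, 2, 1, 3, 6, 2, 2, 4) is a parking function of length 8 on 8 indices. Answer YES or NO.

YES

Sorted: b = (1, 2, 2, 2, 2, 3, 4, 6).
  b_1=1 ≤ 1
  b_2=2 ≤ 2
  b_3=2 ≤ 3
  b_4=2 ≤ 4
  b_5=2 ≤ 5
  b_6=3 ≤ 6
  b_7=4 ≤ 7
  b_8=6 ≤ 8
All bounds hold ⇒ YES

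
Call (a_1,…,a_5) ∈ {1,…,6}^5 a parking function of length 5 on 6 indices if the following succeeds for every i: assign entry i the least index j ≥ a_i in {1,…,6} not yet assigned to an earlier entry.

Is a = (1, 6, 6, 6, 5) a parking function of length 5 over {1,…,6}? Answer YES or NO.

NO

Order a: b = (1, 5, 6, 6, 6).
  b_1=1 ≤ 2
  b_2=5 > 3
  fails at i=2 ⇒ NO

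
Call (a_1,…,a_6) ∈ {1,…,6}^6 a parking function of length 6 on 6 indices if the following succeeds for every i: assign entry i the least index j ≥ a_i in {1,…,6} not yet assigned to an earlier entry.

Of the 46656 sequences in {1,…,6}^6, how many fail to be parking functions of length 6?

29849

|PF| = (6+1−6)·(6+1)^{6−1} = 1×16807 = 16807
One tuple (4,6,6,6,6,3) → sorted (3,4,6,6,6,6): b_1=3>1, not a PF.
Total 46656; non-PF = 46656−16807 = 29849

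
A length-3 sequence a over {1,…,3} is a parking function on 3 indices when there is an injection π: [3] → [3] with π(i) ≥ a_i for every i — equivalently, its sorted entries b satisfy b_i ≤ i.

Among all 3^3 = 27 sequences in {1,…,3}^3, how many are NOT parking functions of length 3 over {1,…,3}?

|PF(3,3)| = 1·4^2 = 1·16 = 16
Check (3,3,3) → sorted (3,3,3): b_1=3>1, not a PF.
So 27 − 16 = 11 fail.

11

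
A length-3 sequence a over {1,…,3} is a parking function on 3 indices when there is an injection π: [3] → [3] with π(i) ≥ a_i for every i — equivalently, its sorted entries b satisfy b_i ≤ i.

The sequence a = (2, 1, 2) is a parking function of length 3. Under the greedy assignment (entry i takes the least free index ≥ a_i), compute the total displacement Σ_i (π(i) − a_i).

Σπ = 6 ({1..3} each once); Σa = 2+1+2 = 5; disp = 6−5 = 1.

1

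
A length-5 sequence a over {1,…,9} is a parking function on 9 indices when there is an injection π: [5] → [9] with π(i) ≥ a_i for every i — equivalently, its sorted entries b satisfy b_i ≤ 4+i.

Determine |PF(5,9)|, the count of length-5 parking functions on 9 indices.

Count = 5·10^4 = 5×10000 = 50000
One tuple (3,2,8,7,1) → sorted (1,2,3,7,8): b_i ≤ 4+i ∀i, a PF.

50000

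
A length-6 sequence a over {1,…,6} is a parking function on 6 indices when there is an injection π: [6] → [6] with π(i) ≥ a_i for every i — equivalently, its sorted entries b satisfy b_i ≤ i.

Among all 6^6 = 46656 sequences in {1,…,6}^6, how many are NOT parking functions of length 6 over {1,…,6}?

#PF = (6−6+1)·(6+1)^(6−1) = 1 · 16807 = 16807 (Konheim–Weiss)
Example (6,3,3,4,6,4) → sorted (3,3,4,4,6,6): b_1=3>1, not a PF.
So 46656 − 16807 = 29849 fail.

29849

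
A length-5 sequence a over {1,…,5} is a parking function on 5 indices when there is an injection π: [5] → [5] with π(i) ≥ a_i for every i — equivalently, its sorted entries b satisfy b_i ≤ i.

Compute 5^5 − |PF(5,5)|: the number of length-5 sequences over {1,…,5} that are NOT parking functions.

|PF(5,5)| = (6−5)·6^(5−1) = 1 · 1296 = 1296
One tuple (5,4,3,5,1) → sorted (1,3,4,5,5): b_2=3>2, not a PF.
So 3125 − 1296 = 1829 fail.

1829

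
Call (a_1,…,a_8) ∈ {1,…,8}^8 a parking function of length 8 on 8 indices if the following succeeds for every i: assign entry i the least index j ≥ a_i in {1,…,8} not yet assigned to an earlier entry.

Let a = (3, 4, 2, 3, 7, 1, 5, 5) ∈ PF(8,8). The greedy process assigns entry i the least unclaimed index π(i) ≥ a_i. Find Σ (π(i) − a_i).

Σπ = 36 ({1..8} each once); Σa = 3+4+2+3+7+1+5+5 = 30; disp = 36−30 = 6.

6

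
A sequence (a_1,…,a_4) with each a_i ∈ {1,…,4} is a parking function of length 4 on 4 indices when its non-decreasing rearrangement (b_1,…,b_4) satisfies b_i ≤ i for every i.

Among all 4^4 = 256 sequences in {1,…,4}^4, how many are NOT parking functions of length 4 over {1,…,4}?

131

#PF = (5−4)·5^(4−1) = 1 · 125 = 125 (Konheim–Weiss)
Example (3,4,3,4) → sorted (3,3,4,4): b_1=3>1, not a PF.
So 256 − 125 = 131 fail.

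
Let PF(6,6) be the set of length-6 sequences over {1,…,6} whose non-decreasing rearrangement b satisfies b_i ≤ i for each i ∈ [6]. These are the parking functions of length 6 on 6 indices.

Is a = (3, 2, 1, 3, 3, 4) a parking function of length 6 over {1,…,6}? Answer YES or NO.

YES

Sorted: b = (1, 2, 3, 3, 3, 4).
  b_1=1 ≤ 1
  b_2=2 ≤ 2
  b_3=3 ≤ 3
  b_4=3 ≤ 4
  b_5=3 ≤ 5
  b_6=4 ≤ 6
All bounds hold ⇒ YES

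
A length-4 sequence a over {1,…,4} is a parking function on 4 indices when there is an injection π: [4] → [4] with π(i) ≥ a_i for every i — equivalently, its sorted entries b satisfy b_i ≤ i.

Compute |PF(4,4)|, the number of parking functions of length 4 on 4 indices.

125

|PF| = 1·5^3 = 1×125 = 125 (Konheim–Weiss)
Example (2,3,1,3) → sorted (1,2,3,3): b_i ≤ i ∀i, a PF.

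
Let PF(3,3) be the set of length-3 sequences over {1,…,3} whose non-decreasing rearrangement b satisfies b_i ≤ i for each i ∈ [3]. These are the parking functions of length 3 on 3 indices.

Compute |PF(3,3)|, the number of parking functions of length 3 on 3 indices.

|PF| = 1·4^2 = 1 · 16 = 16
Example (3,1,2) → sorted (1,2,3): b_i ≤ i ∀i, a PF.

16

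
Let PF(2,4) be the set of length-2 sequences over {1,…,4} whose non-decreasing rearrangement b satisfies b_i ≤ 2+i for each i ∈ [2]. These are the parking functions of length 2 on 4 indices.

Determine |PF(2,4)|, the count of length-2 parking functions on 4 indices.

#PF = (4−2+1)·(4+1)^(2−1) = 3×5 = 15 (Konheim–Weiss)
E.g. (1,4) → sorted (1,4): b_i ≤ 2+i ∀i, a PF.

15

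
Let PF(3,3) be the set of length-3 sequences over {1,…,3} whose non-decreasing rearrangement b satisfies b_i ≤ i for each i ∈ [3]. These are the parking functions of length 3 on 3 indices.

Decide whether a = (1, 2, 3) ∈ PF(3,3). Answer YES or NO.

YES

Order a: b = (1, 2, 3).
  b_1=1 ≤ 1
  b_2=2 ≤ 2
  b_3=3 ≤ 3
All bounds hold ⇒ YES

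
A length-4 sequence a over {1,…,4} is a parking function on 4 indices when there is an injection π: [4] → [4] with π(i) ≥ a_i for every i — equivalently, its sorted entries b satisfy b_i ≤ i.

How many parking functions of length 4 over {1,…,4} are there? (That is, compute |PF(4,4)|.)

125

|PF| = (4+1−4)·(4+1)^{4−1} = 1 · 125 = 125 [KW]
Check (2,1,3,2) → sorted (1,2,2,3): b_i ≤ i ∀i, a PF.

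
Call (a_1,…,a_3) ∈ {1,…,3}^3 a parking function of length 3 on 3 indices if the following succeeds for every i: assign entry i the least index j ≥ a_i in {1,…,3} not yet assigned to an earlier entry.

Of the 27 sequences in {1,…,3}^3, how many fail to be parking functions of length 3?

11

|PF(3,3)| = (3−3+1)·(3+1)^(3−1) = 1·16 = 16 (Pollak)
One tuple (3,3,1) → sorted (1,3,3): b_2=3>2, not a PF.
Total 27; non-PF = 27−16 = 11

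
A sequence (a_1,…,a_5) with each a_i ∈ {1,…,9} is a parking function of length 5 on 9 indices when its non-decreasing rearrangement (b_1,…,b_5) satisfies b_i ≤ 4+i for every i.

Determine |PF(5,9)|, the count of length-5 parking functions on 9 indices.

Count = (10−5)·10^(5−1) = 5·10000 = 50000
E.g. (2,8,7,8,6) → sorted (2,6,7,8,8): b_i ≤ 4+i ∀i, a PF.

50000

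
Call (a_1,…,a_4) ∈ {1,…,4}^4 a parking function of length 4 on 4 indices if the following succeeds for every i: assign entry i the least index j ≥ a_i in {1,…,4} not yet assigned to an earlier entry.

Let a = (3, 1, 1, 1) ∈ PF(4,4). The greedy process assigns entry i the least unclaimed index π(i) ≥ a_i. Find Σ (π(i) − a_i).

Σπ(i) = 1+…+4 = 10; Σa = 3+1+1+1 = 6; disp = 10−6 = 4.

4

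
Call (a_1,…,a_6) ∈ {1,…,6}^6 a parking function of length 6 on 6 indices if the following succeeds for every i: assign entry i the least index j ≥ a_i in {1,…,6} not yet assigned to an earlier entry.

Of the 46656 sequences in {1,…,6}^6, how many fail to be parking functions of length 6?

#PF = (6+1−6)·(6+1)^{6−1} = 1 · 16807 = 16807 (Konheim–Weiss)
One tuple (4,4,2,4,5,6) → sorted (2,4,4,4,5,6): b_1=2>1, not a PF.
Total 46656; non-PF = 46656−16807 = 29849

29849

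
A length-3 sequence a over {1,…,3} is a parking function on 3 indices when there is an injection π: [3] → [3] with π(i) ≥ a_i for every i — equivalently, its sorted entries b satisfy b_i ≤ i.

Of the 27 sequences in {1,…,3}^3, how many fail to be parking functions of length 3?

#PF = (4−3)·4^(3−1) = 1 · 16 = 16
E.g. (3,3,1) → sorted (1,3,3): b_2=3>2, not a PF.
3^3 − 16 = 27 − 16 = 11

11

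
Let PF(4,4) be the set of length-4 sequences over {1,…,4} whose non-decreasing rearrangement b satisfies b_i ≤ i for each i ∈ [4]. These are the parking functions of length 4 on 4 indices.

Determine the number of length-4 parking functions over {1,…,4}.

125

Count = (5−4)·5^(4−1) = 1 · 125 = 125
Check (4,2,2,1) → sorted (1,2,2,4): b_i ≤ i ∀i, a PF.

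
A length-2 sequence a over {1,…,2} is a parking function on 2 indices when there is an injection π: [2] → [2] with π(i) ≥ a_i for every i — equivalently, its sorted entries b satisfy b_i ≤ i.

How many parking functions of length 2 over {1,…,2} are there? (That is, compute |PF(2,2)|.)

3

Count = (2−2+1)·(2+1)^(2−1) = 1·3 = 3
Check (1,2) → sorted (1,2): b_i ≤ i ∀i, a PF.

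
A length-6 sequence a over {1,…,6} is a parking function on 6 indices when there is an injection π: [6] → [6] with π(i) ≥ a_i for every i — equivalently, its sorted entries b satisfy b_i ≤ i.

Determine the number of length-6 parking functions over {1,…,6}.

Count = (6−6+1)·(6+1)^(6−1) = 1×16807 = 16807 [KW]
Example (3,3,6,1,3,1) → sorted (1,1,3,3,3,6): b_i ≤ i ∀i, a PF.

16807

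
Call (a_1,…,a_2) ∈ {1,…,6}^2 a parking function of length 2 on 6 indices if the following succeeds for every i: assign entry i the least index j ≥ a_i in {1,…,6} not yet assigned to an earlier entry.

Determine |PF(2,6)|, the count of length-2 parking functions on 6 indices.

|PF(2,6)| = (6−2+1)·(6+1)^(2−1) = 5 · 7 = 35 (Pollak)
Example (6,5) → sorted (5,6): b_i ≤ 4+i ∀i, a PF.

35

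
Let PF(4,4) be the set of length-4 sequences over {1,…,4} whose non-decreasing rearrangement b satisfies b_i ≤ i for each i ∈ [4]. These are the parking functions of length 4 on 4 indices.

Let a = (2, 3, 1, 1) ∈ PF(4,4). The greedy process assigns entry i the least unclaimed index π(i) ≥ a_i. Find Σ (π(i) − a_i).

3

Σπ = 4·5/2 = 10 (π permutes [4]); Σa = 2+3+1+1 = 7; disp = 10−7 = 3.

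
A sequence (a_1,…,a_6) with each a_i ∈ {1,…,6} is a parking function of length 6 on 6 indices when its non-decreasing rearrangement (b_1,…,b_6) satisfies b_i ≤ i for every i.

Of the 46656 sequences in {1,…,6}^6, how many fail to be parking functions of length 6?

|PF(6,6)| = 1·7^5 = 1·16807 = 16807
Check (4,4,1,6,4,6) → sorted (1,4,4,4,6,6): b_2=4>2, not a PF.
Total 46656; non-PF = 46656−16807 = 29849

29849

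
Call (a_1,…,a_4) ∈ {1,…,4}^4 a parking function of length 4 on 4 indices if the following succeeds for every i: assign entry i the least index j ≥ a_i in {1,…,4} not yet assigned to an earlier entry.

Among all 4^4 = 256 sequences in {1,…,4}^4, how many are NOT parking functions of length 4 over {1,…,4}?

|PF| = (4−4+1)·(4+1)^(4−1) = 1 · 125 = 125
E.g. (3,4,2,3) → sorted (2,3,3,4): b_1=2>1, not a PF.
4^4 − 125 = 256 − 125 = 131

131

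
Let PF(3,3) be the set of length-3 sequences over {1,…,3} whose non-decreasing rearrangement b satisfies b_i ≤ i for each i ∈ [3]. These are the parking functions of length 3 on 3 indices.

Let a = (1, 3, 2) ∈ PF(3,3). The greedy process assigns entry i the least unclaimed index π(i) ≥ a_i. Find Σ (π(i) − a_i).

0

Σπ = 3·4/2 = 6 (π permutes [3]); Σa = 1+3+2 = 6; disp = 6−6 = 0.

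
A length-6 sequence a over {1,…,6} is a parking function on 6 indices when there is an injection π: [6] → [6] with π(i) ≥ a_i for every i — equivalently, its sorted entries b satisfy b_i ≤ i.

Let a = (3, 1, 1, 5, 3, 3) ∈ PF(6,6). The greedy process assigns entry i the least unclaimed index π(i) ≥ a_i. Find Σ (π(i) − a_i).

5

Σπ = 6·7/2 = 21 (π permutes [6]); Σa = 3+1+1+5+3+3 = 16; disp = 21−16 = 5.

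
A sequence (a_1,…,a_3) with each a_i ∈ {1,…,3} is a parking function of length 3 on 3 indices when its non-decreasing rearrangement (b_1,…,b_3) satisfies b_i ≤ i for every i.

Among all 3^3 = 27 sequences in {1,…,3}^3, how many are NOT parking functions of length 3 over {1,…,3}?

11

#PF = (4−3)·4^(3−1) = 1·16 = 16
Check (3,3,2) → sorted (2,3,3): b_1=2>1, not a PF.
So 27 − 16 = 11 fail.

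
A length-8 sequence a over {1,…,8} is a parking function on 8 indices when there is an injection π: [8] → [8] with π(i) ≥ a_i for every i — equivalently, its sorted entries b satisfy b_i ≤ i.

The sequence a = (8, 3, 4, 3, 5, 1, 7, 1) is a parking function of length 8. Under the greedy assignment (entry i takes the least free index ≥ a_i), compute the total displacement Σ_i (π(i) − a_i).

4

Σπ(i) = 1+…+8 = 36; Σa = 8+3+4+3+5+1+7+1 = 32; disp = 36−32 = 4.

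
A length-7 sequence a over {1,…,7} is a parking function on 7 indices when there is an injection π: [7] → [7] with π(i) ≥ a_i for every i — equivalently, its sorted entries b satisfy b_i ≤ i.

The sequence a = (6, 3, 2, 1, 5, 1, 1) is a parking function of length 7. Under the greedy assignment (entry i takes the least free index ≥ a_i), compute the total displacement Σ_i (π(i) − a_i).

Σπ = 28 ({1..7} each once); Σa = 6+3+2+1+5+1+1 = 19; disp = 28−19 = 9.

9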